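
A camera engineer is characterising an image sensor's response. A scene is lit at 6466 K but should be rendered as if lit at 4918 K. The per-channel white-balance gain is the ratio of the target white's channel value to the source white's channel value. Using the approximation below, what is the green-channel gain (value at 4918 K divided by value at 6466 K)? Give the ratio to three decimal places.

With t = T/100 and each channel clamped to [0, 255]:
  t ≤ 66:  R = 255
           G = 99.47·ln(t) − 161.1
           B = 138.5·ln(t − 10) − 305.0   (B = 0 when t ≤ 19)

0.893

At 6466 K (t = 64.66):
  G = 99.47·ln 64.66 − 161.1 = 99.47·4.1691 − 161.1 = 253.605.
At 4918 K (t = 49.18):
  G = 99.47·ln 49.18 − 161.1 = 99.47·3.8955 − 161.1 = 226.384.
Gain = 226.384 / 253.605 = 0.8927 → 0.893.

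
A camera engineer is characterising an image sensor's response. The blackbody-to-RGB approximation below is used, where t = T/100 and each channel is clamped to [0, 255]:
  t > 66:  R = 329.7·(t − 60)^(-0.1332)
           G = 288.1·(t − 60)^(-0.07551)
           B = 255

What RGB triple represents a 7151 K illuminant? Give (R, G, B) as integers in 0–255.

t = 7151/100 = 71.51; the t > 66 branch applies.
R = 329.7·(71.51 − 60)^(-0.1332) = 329.7·11.51^(-0.1332) = 329.7·0.72221 = 238.113.
G = 288.1·(71.51 − 60)^(-0.07551) = 288.1·11.51^(-0.07551) = 288.1·0.83153 = 239.564.
B = 255 by definition for t > 66.
Rounded: (238, 240, 255).

(238, 240, 255)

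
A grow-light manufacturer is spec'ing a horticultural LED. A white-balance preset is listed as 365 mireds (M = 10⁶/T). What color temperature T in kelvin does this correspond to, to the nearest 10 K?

T = 10⁶ / 365 = 2739.73 K → 2740 K.

2740 K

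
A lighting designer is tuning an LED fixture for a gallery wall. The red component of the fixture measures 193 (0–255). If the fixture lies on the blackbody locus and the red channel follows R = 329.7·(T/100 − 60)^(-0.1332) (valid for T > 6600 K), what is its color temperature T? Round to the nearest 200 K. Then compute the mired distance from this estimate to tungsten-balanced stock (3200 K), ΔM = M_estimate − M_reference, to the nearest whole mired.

(t − 60)^(-0.1332) = 193/329.7 = 0.58538.
t − 60 = 0.58538^(1/-0.1332) = 0.58538^(-7.508) = 55.713, so t = 115.713.
T = 100·t = 11571 K → 11600 K to the nearest 200 K.
M_estimate = 10⁶/11600 = 86.21; M_reference = 10⁶/3200 = 312.50.
ΔM = 86.21 − 312.50 = -226.29 → -226 mireds.

-226 mireds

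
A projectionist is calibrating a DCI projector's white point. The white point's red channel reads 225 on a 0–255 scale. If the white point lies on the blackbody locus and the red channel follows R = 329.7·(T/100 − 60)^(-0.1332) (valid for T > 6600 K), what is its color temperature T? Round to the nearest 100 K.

(t − 60)^(-0.1332) = 225/329.7 = 0.68244.
t − 60 = 0.68244^(1/-0.1332) = 0.68244^(-7.508) = 17.610, so t = 77.610.
T = 100·t = 7761 K → 7800 K to the nearest 100 K.

7800 K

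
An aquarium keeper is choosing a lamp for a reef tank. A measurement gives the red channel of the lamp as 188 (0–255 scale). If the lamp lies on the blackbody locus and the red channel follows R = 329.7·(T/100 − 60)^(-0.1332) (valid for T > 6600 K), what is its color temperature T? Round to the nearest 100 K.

(t − 60)^(-0.1332) = 188/329.7 = 0.57022.
t − 60 = 0.57022^(1/-0.1332) = 0.57022^(-7.508) = 67.848, so t = 127.848.
T = 100·t = 12785 K → 12800 K to the nearest 100 K.

12800 K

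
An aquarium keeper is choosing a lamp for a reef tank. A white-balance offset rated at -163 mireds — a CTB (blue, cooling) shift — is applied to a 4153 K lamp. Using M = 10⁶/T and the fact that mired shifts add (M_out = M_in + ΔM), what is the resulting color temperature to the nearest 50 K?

12850 K

M_in = 10⁶/4153 = 240.79 mireds.
M_out = 240.79 + (-163) = 77.79 mireds.
T_out = 10⁶/77.79 = 12855.2 K → 12850 K.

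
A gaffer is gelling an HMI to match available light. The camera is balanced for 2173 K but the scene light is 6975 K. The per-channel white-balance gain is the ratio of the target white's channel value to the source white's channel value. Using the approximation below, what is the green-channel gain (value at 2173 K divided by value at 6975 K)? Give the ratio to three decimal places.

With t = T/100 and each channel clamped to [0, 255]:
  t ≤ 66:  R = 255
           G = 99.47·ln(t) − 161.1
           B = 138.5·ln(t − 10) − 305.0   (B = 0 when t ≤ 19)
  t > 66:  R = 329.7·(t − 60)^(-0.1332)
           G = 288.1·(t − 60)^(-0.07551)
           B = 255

0.598

At 6975 K (t = 69.75):
  G = 288.1·(69.75 − 60)^(-0.07551) = 288.1·9.75^(-0.07551) = 288.1·0.84202 = 242.585.
At 2173 K (t = 21.73):
  G = 99.47·ln 21.73 − 161.1 = 99.47·3.0787 − 161.1 = 145.138.
Gain = 145.138 / 242.585 = 0.5983 → 0.598.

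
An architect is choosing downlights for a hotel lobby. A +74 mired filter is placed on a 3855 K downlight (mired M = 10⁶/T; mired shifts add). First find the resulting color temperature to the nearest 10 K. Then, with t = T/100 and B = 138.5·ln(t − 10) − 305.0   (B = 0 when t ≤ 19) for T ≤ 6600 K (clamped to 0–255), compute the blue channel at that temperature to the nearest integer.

M_in = 10⁶/3855 = 259.40; M_out = 259.40 + (+74) = 333.40.
T_out = 10⁶/333.40 = 2999.4 K → 3000 K; t = 30.
B = 138.5·ln(30 − 10) − 305.0 = 138.5·ln 20 − 305.0 = 138.5·2.9957 − 305.0 = 109.909.
Rounded: 110.

110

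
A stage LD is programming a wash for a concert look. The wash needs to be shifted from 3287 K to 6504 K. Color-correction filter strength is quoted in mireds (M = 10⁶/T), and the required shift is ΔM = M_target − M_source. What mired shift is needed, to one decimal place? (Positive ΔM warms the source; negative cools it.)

-150.5 mireds

M_source = 10⁶/3287 = 304.229; M_target = 10⁶/6504 = 153.752.
ΔM = 153.752 − 304.229 = -150.477 → -150.5 mireds, a cooling shift.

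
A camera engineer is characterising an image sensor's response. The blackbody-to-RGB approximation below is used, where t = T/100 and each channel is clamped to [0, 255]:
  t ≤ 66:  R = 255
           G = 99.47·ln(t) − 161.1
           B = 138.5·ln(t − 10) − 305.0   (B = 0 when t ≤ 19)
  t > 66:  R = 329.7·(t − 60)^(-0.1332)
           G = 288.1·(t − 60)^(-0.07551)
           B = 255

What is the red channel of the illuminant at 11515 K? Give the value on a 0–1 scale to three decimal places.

0.758

t = 11515/100 = 115.15; the t > 66 branch applies.
R = 329.7·(115.15 − 60)^(-0.1332) = 329.7·55.15^(-0.1332) = 329.7·0.58617 = 193.261.
On a 0–1 scale: 193.261/255 = 0.7579 → 0.758.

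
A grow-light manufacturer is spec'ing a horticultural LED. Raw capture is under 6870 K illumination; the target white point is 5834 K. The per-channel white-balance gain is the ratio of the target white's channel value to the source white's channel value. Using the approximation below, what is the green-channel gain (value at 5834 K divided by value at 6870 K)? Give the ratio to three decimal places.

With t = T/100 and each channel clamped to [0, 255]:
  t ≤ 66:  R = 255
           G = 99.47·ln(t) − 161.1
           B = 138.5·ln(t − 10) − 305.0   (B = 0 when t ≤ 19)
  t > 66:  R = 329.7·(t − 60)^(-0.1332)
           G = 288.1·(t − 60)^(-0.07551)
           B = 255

0.995

At 6870 K (t = 68.7):
  G = 288.1·(68.7 − 60)^(-0.07551) = 288.1·8.7^(-0.07551) = 288.1·0.84929 = 244.681.
At 5834 K (t = 58.34):
  G = 99.47·ln 58.34 − 161.1 = 99.47·4.0663 − 161.1 = 243.374.
Gain = 243.374 / 244.681 = 0.9947 → 0.995.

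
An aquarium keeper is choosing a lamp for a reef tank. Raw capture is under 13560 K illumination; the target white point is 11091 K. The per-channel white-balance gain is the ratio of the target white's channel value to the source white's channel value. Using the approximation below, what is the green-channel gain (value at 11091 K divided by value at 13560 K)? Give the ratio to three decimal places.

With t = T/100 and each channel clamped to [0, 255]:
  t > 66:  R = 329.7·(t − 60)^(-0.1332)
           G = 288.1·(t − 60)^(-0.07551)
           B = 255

At 13560 K (t = 135.6):
  G = 288.1·(135.6 − 60)^(-0.07551) = 288.1·75.6^(-0.07551) = 288.1·0.72136 = 207.824.
At 11091 K (t = 110.91):
  G = 288.1·(110.91 − 60)^(-0.07551) = 288.1·50.91^(-0.07551) = 288.1·0.74322 = 214.123.
Gain = 214.123 / 207.824 = 1.0303 → 1.030.

1.030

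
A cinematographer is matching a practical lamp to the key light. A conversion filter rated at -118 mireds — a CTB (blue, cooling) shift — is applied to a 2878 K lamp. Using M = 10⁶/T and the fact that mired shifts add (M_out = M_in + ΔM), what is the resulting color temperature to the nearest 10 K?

4360 K

M_in = 10⁶/2878 = 347.46 mireds.
M_out = 347.46 + (-118) = 229.46 mireds.
T_out = 10⁶/229.46 = 4358.0 K → 4360 K.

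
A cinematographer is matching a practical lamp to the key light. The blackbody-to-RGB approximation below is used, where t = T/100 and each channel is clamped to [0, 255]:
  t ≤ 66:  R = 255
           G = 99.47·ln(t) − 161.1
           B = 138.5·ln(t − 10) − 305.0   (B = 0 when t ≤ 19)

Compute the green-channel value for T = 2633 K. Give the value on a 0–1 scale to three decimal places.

0.644

t = 2633/100 = 26.33; the t ≤ 66 branch applies.
G = 99.47·ln 26.33 − 161.1 = 99.47·3.2707 − 161.1 = 164.237.
On a 0–1 scale: 164.237/255 = 0.6441 → 0.644.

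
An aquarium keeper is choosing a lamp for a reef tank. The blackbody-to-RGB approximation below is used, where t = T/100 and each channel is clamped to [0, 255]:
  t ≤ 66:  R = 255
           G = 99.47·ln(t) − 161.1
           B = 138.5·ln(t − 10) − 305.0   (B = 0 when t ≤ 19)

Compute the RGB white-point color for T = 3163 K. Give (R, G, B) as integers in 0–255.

(255, 182, 121)

t = 3163/100 = 31.63; the t ≤ 66 branch applies.
R = 255 by definition for t ≤ 66.
G = 99.47·ln 31.63 − 161.1 = 99.47·3.4541 − 161.1 = 182.480.
B = 138.5·ln(31.63 − 10) − 305.0 = 138.5·ln 21.63 − 305.0 = 138.5·3.0741 − 305.0 = 120.760.
Rounded: (255, 182, 121).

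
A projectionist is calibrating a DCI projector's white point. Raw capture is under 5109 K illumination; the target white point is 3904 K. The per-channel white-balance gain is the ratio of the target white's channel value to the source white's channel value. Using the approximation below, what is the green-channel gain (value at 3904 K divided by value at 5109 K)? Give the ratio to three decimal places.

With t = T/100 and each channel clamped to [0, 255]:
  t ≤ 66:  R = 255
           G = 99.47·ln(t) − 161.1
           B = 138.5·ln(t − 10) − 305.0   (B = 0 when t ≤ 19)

0.884

At 5109 K (t = 51.09):
  G = 99.47·ln 51.09 − 161.1 = 99.47·3.9336 − 161.1 = 230.174.
At 3904 K (t = 39.04):
  G = 99.47·ln 39.04 − 161.1 = 99.47·3.6646 − 161.1 = 203.416.
Gain = 203.416 / 230.174 = 0.8838 → 0.884.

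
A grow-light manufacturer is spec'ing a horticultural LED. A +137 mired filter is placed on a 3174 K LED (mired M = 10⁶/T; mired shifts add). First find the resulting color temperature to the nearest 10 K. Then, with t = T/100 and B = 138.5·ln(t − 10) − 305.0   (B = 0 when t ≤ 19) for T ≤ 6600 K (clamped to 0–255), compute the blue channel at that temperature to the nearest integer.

40

M_in = 10⁶/3174 = 315.06; M_out = 315.06 + (+137) = 452.06.
T_out = 10⁶/452.06 = 2212.1 K → 2210 K; t = 22.1.
B = 138.5·ln(22.1 − 10) − 305.0 = 138.5·ln 12.1 − 305.0 = 138.5·2.4932 − 305.0 = 40.309.
Rounded: 40.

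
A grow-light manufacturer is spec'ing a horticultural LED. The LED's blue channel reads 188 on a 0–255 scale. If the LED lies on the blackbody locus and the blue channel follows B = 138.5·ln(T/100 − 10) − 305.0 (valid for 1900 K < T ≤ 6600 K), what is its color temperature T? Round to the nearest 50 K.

ln(t − 10) = (188 + 305.0) / 138.5 = 3.5596.
t − 10 = e^3.5596 = 35.148, so t = 45.148.
T = 100·t = 4515 K → 4500 K to the nearest 50 K.

4500 K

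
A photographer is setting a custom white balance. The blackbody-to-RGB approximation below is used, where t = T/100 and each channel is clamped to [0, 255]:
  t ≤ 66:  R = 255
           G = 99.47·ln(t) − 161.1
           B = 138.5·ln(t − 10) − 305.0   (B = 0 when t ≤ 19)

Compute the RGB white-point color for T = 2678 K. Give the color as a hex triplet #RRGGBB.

#FFA656

t = 2678/100 = 26.78; the t ≤ 66 branch applies.
R = 255 by definition for t ≤ 66.
G = 99.47·ln 26.78 − 161.1 = 99.47·3.2877 − 161.1 = 165.923.
B = 138.5·ln(26.78 − 10) − 305.0 = 138.5·ln 16.78 − 305.0 = 138.5·2.8202 − 305.0 = 85.596.
Rounded: (255, 166, 86).
In hex: #FFA656.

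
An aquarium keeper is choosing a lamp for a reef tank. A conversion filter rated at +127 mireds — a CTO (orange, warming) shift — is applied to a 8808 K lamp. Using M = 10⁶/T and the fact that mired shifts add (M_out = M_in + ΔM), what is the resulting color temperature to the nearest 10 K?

4160 K

M_in = 10⁶/8808 = 113.53 mireds.
M_out = 113.53 + (+127) = 240.53 mireds.
T_out = 10⁶/240.53 = 4157.4 K → 4160 K.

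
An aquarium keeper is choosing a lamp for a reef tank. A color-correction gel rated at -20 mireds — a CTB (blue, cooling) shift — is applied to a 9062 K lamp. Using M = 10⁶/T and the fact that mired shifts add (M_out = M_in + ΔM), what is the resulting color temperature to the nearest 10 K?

11070 K

M_in = 10⁶/9062 = 110.35 mireds.
M_out = 110.35 + (-20) = 90.35 mireds.
T_out = 10⁶/90.35 = 11068.0 K → 11070 K.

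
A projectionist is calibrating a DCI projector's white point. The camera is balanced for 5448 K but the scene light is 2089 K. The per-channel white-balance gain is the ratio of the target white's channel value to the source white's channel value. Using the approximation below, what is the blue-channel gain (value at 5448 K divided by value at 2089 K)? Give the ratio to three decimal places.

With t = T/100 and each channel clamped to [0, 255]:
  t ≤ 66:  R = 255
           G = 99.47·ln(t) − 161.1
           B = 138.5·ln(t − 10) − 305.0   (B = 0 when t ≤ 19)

At 2089 K (t = 20.89):
  B = 138.5·ln(20.89 − 10) − 305.0 = 138.5·ln 10.89 − 305.0 = 138.5·2.3878 − 305.0 = 25.717.
At 5448 K (t = 54.48):
  B = 138.5·ln(54.48 − 10) − 305.0 = 138.5·ln 44.48 − 305.0 = 138.5·3.7950 − 305.0 = 220.613.
Gain = 220.613 / 25.717 = 8.5786 → 8.579.

8.579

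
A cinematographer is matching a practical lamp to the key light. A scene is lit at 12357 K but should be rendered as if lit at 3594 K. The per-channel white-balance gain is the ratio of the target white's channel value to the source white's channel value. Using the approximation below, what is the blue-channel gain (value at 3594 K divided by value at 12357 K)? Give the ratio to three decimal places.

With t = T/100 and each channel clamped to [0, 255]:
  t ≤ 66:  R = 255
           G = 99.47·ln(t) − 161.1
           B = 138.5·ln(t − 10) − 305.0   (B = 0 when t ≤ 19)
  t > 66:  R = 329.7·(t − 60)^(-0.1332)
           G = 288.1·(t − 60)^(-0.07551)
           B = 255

At 12357 K (t = 123.57):
  B = 255 by definition for t > 66.
At 3594 K (t = 35.94):
  B = 138.5·ln(35.94 − 10) − 305.0 = 138.5·ln 25.94 − 305.0 = 138.5·3.2558 − 305.0 = 145.926.
Gain = 145.926 / 255.000 = 0.5723 → 0.572.

0.572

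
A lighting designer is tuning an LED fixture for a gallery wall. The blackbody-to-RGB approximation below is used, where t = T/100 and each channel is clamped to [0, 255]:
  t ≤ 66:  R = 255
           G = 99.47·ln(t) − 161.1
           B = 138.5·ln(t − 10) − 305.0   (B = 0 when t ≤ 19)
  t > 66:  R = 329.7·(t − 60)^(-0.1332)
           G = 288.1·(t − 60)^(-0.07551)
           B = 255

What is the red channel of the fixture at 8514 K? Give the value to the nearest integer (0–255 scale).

215

t = 8514/100 = 85.14; the t > 66 branch applies.
R = 329.7·(85.14 − 60)^(-0.1332) = 329.7·25.14^(-0.1332) = 329.7·0.65084 = 214.581.
Rounded: 215.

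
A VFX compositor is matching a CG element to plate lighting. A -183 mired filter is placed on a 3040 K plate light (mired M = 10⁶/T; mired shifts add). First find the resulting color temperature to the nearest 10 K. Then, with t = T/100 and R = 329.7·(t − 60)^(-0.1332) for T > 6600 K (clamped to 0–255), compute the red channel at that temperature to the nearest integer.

M_in = 10⁶/3040 = 328.95; M_out = 328.95 + (-183) = 145.95.
T_out = 10⁶/145.95 = 6851.8 K → 6850 K; t = 68.5.
R = 329.7·(68.5 − 60)^(-0.1332) = 329.7·8.5^(-0.1332) = 329.7·0.75197 = 247.925.
Rounded: 248.

248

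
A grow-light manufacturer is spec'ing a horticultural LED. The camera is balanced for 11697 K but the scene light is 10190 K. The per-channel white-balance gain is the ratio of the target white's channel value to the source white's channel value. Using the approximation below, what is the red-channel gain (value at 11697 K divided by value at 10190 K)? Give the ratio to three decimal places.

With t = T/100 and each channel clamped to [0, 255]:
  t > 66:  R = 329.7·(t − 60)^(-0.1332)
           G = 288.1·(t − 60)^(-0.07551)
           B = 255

At 10190 K (t = 101.9):
  R = 329.7·(101.9 − 60)^(-0.1332) = 329.7·41.9^(-0.1332) = 329.7·0.60802 = 200.466.
At 11697 K (t = 116.97):
  R = 329.7·(116.97 − 60)^(-0.1332) = 329.7·56.97^(-0.1332) = 329.7·0.58364 = 192.427.
Gain = 192.427 / 200.466 = 0.9599 → 0.960.

0.960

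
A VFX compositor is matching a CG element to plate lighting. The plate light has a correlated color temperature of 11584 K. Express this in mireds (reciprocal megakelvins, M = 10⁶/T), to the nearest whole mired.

86 mireds

M = 10⁶ / 11584 = 86.326 → 86 mireds.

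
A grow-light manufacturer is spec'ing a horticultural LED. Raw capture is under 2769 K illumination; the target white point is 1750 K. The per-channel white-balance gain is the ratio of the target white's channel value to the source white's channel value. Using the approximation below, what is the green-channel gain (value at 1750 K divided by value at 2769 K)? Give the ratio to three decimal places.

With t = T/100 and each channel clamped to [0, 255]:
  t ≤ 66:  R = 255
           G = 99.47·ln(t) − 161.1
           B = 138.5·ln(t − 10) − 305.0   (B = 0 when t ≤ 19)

At 2769 K (t = 27.69):
  G = 99.47·ln 27.69 − 161.1 = 99.47·3.3211 − 161.1 = 169.247.
At 1750 K (t = 17.5):
  G = 99.47·ln 17.5 − 161.1 = 99.47·2.8622 − 161.1 = 123.603.
Gain = 123.603 / 169.247 = 0.7303 → 0.730.

0.730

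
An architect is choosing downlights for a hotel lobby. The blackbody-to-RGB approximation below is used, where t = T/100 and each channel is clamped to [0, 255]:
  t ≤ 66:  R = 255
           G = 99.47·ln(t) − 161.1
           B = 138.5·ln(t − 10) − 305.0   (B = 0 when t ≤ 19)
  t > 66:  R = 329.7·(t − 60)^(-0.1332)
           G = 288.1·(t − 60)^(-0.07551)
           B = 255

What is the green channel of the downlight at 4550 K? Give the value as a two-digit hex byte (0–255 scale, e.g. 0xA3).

t = 4550/100 = 45.5; the t ≤ 66 branch applies.
G = 99.47·ln 45.5 − 161.1 = 99.47·3.8177 − 161.1 = 218.648.
Rounded: 219; in hex, 0xDB.

0xDB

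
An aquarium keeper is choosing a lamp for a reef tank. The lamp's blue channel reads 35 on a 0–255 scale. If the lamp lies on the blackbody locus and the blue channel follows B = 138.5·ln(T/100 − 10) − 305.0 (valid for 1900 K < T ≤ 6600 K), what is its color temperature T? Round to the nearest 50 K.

ln(t − 10) = (35 + 305.0) / 138.5 = 2.4549.
t − 10 = e^2.4549 = 11.645, so t = 21.645.
T = 100·t = 2164 K → 2150 K to the nearest 50 K.

2150 K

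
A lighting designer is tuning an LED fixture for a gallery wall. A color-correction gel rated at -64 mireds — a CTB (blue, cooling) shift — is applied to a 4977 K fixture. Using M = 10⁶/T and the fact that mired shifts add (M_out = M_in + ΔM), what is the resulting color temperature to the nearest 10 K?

7300 K

M_in = 10⁶/4977 = 200.92 mireds.
M_out = 200.92 + (-64) = 136.92 mireds.
T_out = 10⁶/136.92 = 7303.3 K → 7300 K.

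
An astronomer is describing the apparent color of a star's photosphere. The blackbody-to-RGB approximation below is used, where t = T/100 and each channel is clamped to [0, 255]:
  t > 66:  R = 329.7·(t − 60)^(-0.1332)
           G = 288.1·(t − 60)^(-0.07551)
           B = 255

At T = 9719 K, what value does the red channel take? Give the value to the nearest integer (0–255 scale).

204

t = 9719/100 = 97.19; the t > 66 branch applies.
R = 329.7·(97.19 − 60)^(-0.1332) = 329.7·37.19^(-0.1332) = 329.7·0.61776 = 203.675.
Rounded: 204.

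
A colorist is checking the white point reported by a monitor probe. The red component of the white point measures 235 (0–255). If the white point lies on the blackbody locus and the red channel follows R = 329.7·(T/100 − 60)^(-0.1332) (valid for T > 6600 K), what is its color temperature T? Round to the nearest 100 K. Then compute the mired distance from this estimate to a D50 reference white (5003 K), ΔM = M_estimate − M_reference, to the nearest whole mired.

-63 mireds

(t − 60)^(-0.1332) = 235/329.7 = 0.71277.
t − 60 = 0.71277^(1/-0.1332) = 0.71277^(-7.508) = 12.705, so t = 72.705.
T = 100·t = 7271 K → 7300 K to the nearest 100 K.
M_estimate = 10⁶/7300 = 136.99; M_reference = 10⁶/5003 = 199.88.
ΔM = 136.99 − 199.88 = -62.89 → -63 mireds.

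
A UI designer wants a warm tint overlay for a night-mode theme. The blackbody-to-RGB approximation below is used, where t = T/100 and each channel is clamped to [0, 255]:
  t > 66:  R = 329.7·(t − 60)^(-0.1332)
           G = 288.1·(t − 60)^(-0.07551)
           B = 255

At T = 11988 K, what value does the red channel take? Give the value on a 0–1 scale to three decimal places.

0.750

t = 11988/100 = 119.88; the t > 66 branch applies.
R = 329.7·(119.88 − 60)^(-0.1332) = 329.7·59.88^(-0.1332) = 329.7·0.57978 = 191.155.
On a 0–1 scale: 191.155/255 = 0.7496 → 0.750.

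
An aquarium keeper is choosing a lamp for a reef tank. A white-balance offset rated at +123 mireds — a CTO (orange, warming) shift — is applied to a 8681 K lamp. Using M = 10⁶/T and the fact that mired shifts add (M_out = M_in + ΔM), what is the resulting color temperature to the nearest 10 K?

4200 K

M_in = 10⁶/8681 = 115.19 mireds.
M_out = 115.19 + (+123) = 238.19 mireds.
T_out = 10⁶/238.19 = 4198.3 K → 4200 K.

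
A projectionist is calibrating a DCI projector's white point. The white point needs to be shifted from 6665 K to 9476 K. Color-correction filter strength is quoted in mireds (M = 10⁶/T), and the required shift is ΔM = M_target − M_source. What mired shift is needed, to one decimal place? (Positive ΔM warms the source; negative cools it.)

-44.5 mireds

M_source = 10⁶/6665 = 150.038; M_target = 10⁶/9476 = 105.530.
ΔM = 105.530 − 150.038 = -44.508 → -44.5 mireds, a cooling shift.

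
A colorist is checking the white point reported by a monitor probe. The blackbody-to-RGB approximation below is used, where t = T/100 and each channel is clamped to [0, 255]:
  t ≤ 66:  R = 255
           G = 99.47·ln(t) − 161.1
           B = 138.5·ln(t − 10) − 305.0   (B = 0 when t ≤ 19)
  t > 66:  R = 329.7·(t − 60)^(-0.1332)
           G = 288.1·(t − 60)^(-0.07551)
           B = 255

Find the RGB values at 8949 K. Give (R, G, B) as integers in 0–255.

t = 8949/100 = 89.49; the t > 66 branch applies.
R = 329.7·(89.49 − 60)^(-0.1332) = 329.7·29.49^(-0.1332) = 329.7·0.63715 = 210.067.
G = 288.1·(89.49 − 60)^(-0.07551) = 288.1·29.49^(-0.07551) = 288.1·0.77451 = 223.135.
B = 255 by definition for t > 66.
Rounded: (210, 223, 255).

(210, 223, 255)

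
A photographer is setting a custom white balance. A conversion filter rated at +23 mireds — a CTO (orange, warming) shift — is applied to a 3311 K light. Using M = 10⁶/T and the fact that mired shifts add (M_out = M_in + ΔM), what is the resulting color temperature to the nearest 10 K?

3080 K

M_in = 10⁶/3311 = 302.02 mireds.
M_out = 302.02 + (+23) = 325.02 mireds.
T_out = 10⁶/325.02 = 3076.7 K → 3080 K.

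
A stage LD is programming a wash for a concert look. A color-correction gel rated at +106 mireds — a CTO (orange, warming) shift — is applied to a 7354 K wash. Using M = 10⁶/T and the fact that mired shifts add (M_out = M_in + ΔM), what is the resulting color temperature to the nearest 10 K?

M_in = 10⁶/7354 = 135.98 mireds.
M_out = 135.98 + (+106) = 241.98 mireds.
T_out = 10⁶/241.98 = 4132.6 K → 4130 K.

4130 K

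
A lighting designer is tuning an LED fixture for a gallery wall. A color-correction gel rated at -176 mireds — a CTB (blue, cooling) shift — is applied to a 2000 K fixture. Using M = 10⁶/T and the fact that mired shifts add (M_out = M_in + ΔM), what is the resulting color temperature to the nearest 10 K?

M_in = 10⁶/2000 = 500.00 mireds.
M_out = 500.00 + (-176) = 324.00 mireds.
T_out = 10⁶/324.00 = 3086.4 K → 3090 K.

3090 K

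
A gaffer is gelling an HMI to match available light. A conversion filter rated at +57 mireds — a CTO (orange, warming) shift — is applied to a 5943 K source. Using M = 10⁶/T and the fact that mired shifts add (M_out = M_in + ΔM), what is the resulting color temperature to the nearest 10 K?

M_in = 10⁶/5943 = 168.27 mireds.
M_out = 168.27 + (+57) = 225.27 mireds.
T_out = 10⁶/225.27 = 4439.2 K → 4440 K.

4440 K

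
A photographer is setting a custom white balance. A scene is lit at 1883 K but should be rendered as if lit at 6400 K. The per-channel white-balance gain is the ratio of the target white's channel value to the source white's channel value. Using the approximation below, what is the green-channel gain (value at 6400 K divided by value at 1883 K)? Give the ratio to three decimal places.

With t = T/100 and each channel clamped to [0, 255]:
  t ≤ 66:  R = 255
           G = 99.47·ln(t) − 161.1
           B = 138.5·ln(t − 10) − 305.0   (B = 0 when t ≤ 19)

1.930

At 1883 K (t = 18.83):
  G = 99.47·ln 18.83 − 161.1 = 99.47·2.9355 − 161.1 = 130.889.
At 6400 K (t = 64):
  G = 99.47·ln 64 − 161.1 = 99.47·4.1589 − 161.1 = 252.584.
Gain = 252.584 / 130.889 = 1.9298 → 1.930.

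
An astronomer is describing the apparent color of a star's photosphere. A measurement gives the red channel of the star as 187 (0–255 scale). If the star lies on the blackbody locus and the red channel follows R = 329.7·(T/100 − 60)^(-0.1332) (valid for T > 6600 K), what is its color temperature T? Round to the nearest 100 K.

(t − 60)^(-0.1332) = 187/329.7 = 0.56718.
t − 60 = 0.56718^(1/-0.1332) = 0.56718^(-7.508) = 70.620, so t = 130.620.
T = 100·t = 13062 K → 13100 K to the nearest 100 K.

13100 K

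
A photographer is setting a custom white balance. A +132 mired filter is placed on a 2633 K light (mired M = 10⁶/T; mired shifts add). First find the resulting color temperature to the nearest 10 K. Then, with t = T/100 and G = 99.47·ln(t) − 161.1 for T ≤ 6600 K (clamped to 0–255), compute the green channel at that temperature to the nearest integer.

134

M_in = 10⁶/2633 = 379.79; M_out = 379.79 + (+132) = 511.79.
T_out = 10⁶/511.79 = 1953.9 K → 1950 K; t = 19.5.
G = 99.47·ln 19.5 − 161.1 = 99.47·2.9704 − 161.1 = 134.367.
Rounded: 134.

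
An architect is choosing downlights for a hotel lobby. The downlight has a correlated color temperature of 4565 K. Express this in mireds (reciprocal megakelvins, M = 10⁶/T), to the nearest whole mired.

M = 10⁶ / 4565 = 219.058 → 219 mireds.

219 mireds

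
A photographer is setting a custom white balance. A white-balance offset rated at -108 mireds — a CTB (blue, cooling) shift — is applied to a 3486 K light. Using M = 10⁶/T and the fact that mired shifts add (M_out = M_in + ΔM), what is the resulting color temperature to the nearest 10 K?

5590 K

M_in = 10⁶/3486 = 286.86 mireds.
M_out = 286.86 + (-108) = 178.86 mireds.
T_out = 10⁶/178.86 = 5590.9 K → 5590 K.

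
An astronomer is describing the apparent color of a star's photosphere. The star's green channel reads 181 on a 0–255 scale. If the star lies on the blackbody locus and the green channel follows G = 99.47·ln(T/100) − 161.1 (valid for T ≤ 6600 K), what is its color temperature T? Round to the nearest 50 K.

3100 K

ln t = (181 + 161.1) / 99.47 = 3.4392.
t = e^3.4392 = 31.163.
T = 100·t = 3116 K → 3100 K to the nearest 50 K.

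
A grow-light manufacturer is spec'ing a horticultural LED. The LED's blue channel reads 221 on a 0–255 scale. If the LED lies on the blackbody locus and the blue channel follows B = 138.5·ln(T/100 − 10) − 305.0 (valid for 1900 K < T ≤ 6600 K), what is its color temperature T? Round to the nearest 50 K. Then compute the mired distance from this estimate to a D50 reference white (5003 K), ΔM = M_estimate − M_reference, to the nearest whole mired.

ln(t − 10) = (221 + 305.0) / 138.5 = 3.7978.
t − 10 = e^3.7978 = 44.604, so t = 54.604.
T = 100·t = 5460 K → 5450 K to the nearest 50 K.
M_estimate = 10⁶/5450 = 183.49; M_reference = 10⁶/5003 = 199.88.
ΔM = 183.49 − 199.88 = -16.39 → -16 mireds.

-16 mireds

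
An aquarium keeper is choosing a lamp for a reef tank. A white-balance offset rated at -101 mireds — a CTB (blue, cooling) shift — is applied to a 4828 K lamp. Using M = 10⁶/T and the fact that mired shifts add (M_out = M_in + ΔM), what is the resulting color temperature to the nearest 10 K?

9420 K

M_in = 10⁶/4828 = 207.13 mireds.
M_out = 207.13 + (-101) = 106.13 mireds.
T_out = 10⁶/106.13 = 9422.8 K → 9420 K.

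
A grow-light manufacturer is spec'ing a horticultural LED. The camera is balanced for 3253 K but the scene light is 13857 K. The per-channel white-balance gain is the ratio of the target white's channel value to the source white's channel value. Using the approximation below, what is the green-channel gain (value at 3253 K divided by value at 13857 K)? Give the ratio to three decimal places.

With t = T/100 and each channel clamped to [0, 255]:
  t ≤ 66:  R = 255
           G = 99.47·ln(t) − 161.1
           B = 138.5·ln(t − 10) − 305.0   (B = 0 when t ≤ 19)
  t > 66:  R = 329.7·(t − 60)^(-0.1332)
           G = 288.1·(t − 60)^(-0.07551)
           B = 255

0.894

At 13857 K (t = 138.57):
  G = 288.1·(138.57 − 60)^(-0.07551) = 288.1·78.57^(-0.07551) = 288.1·0.71927 = 207.220.
At 3253 K (t = 32.53):
  G = 99.47·ln 32.53 − 161.1 = 99.47·3.4822 − 161.1 = 185.271.
Gain = 185.271 / 207.220 = 0.8941 → 0.894.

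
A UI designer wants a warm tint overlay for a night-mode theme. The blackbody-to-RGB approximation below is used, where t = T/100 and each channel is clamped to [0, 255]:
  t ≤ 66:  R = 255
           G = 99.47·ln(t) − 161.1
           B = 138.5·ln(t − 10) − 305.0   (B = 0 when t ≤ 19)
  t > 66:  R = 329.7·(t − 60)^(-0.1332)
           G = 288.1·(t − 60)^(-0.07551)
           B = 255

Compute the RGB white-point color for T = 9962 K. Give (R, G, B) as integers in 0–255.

t = 9962/100 = 99.62; the t > 66 branch applies.
R = 329.7·(99.62 − 60)^(-0.1332) = 329.7·39.62^(-0.1332) = 329.7·0.61257 = 201.965.
G = 288.1·(99.62 − 60)^(-0.07551) = 288.1·39.62^(-0.07551) = 288.1·0.75743 = 218.215.
B = 255 by definition for t > 66.
Rounded: (202, 218, 255).

(202, 218, 255)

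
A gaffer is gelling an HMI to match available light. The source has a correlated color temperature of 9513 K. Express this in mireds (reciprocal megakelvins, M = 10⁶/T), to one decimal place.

105.1 mireds

M = 10⁶ / 9513 = 105.119 → 105.1 mireds.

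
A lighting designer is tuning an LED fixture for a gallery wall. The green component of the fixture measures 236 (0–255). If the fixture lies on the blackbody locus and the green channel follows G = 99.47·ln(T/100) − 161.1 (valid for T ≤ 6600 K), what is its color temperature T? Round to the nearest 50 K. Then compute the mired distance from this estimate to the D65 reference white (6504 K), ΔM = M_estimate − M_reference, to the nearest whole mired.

+31 mireds

ln t = (236 + 161.1) / 99.47 = 3.9922.
t = e^3.9922 = 54.172.
T = 100·t = 5417 K → 5400 K to the nearest 50 K.
M_estimate = 10⁶/5400 = 185.19; M_reference = 10⁶/6504 = 153.75.
ΔM = 185.19 − 153.75 = 31.43 → +31 mireds.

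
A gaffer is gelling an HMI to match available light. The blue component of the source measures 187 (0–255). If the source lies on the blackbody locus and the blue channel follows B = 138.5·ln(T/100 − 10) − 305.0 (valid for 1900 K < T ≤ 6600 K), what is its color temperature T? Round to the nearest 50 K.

4500 K

ln(t − 10) = (187 + 305.0) / 138.5 = 3.5523.
t − 10 = e^3.5523 = 34.895, so t = 44.895.
T = 100·t = 4490 K → 4500 K to the nearest 50 K.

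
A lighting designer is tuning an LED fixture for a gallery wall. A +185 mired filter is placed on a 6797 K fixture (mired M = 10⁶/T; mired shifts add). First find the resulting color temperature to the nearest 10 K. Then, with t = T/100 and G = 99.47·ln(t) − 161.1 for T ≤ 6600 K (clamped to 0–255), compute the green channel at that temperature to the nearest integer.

178

M_in = 10⁶/6797 = 147.12; M_out = 147.12 + (+185) = 332.12.
T_out = 10⁶/332.12 = 3010.9 K → 3010 K; t = 30.1.
G = 99.47·ln 30.1 − 161.1 = 99.47·3.4045 − 161.1 = 177.548.
Rounded: 178.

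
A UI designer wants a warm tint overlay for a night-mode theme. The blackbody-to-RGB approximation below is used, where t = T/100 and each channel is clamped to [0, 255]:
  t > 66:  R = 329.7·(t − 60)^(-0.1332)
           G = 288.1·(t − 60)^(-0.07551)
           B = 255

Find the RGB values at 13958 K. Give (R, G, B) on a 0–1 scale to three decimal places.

(0.722, 0.812, 1.000)

t = 13958/100 = 139.58; the t > 66 branch applies.
R = 329.7·(139.58 − 60)^(-0.1332) = 329.7·79.58^(-0.1332) = 329.7·0.55823 = 184.048.
G = 288.1·(139.58 − 60)^(-0.07551) = 288.1·79.58^(-0.07551) = 288.1·0.71857 = 207.021.
B = 255 by definition for t > 66.
Dividing each by 255: (0.7218, 0.8118, 1.0000) → (0.722, 0.812, 1.000).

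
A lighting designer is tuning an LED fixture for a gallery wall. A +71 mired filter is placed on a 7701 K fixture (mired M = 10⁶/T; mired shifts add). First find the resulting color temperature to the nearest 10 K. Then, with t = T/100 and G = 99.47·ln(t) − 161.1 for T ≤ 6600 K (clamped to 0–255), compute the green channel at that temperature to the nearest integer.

M_in = 10⁶/7701 = 129.85; M_out = 129.85 + (+71) = 200.85.
T_out = 10⁶/200.85 = 4978.8 K → 4980 K; t = 49.8.
G = 99.47·ln 49.8 − 161.1 = 99.47·3.9080 − 161.1 = 227.630.
Rounded: 228.

228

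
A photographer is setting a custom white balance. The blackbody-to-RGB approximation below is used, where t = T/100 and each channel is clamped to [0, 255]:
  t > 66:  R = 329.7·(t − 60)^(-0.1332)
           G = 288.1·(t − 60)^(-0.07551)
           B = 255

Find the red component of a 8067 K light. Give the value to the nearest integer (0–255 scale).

220

t = 8067/100 = 80.67; the t > 66 branch applies.
R = 329.7·(80.67 − 60)^(-0.1332) = 329.7·20.67^(-0.1332) = 329.7·0.66803 = 220.250.
Rounded: 220.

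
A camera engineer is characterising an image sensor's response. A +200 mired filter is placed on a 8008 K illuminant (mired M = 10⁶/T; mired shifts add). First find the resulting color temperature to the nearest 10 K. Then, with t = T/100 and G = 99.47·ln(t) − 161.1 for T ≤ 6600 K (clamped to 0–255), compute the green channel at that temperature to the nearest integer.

180

M_in = 10⁶/8008 = 124.88; M_out = 124.88 + (+200) = 324.88.
T_out = 10⁶/324.88 = 3078.1 K → 3080 K; t = 30.8.
G = 99.47·ln 30.8 − 161.1 = 99.47·3.4275 − 161.1 = 179.835.
Rounded: 180.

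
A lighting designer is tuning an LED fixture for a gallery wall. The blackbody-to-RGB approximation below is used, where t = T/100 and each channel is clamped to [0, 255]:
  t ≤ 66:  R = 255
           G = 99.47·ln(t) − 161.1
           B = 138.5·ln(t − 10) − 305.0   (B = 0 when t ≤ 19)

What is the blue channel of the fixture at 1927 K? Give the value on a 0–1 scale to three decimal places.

t = 1927/100 = 19.27; the t ≤ 66 branch applies.
B = 138.5·ln(19.27 − 10) − 305.0 = 138.5·ln 9.27 − 305.0 = 138.5·2.2268 − 305.0 = 3.409.
On a 0–1 scale: 3.409/255 = 0.0134 → 0.013.

0.013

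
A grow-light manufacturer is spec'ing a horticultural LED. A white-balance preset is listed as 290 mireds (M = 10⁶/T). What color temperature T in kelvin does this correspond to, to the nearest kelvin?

T = 10⁶ / 290 = 3448.28 K → 3448 K.

3448 K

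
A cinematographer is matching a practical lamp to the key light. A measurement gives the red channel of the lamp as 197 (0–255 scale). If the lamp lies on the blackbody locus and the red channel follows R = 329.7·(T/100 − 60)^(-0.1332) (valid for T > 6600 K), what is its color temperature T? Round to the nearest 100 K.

10800 K

(t − 60)^(-0.1332) = 197/329.7 = 0.59751.
t − 60 = 0.59751^(1/-0.1332) = 0.59751^(-7.508) = 47.761, so t = 107.761.
T = 100·t = 10776 K → 10800 K to the nearest 100 K.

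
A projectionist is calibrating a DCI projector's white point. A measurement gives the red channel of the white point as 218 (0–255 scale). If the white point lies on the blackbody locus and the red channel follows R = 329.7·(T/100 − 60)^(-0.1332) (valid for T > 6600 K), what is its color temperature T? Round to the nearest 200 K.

(t − 60)^(-0.1332) = 218/329.7 = 0.66121.
t − 60 = 0.66121^(1/-0.1332) = 0.66121^(-7.508) = 22.326, so t = 82.326.
T = 100·t = 8233 K → 8200 K to the nearest 200 K.

8200 K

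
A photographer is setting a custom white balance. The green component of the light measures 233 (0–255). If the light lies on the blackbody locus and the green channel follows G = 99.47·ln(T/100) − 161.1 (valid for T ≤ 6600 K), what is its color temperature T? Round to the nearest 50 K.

5250 K

ln t = (233 + 161.1) / 99.47 = 3.9620.
t = e^3.9620 = 52.562.
T = 100·t = 5256 K → 5250 K to the nearest 50 K.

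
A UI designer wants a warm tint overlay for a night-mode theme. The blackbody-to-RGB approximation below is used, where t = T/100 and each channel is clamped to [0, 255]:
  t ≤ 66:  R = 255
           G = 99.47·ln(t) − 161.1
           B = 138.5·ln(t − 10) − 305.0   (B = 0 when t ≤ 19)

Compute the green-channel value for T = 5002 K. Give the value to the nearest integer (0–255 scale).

228

t = 5002/100 = 50.02; the t ≤ 66 branch applies.
G = 99.47·ln 50.02 − 161.1 = 99.47·3.9124 − 161.1 = 228.069.
Rounded: 228.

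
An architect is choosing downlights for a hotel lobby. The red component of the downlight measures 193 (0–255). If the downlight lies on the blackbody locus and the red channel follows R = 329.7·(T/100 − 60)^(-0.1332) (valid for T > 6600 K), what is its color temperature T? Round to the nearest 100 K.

11600 K

(t − 60)^(-0.1332) = 193/329.7 = 0.58538.
t − 60 = 0.58538^(1/-0.1332) = 0.58538^(-7.508) = 55.713, so t = 115.713.
T = 100·t = 11571 K → 11600 K to the nearest 100 K.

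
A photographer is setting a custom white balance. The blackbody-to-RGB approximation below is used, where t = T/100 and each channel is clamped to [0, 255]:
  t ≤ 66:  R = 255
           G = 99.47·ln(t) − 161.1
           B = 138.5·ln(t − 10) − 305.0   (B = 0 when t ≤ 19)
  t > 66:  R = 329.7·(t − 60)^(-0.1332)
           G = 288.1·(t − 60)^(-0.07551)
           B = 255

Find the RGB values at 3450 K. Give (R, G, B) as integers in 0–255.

(255, 191, 138)

t = 3450/100 = 34.5; the t ≤ 66 branch applies.
R = 255 by definition for t ≤ 66.
G = 99.47·ln 34.5 − 161.1 = 99.47·3.5410 − 161.1 = 191.119.
B = 138.5·ln(34.5 − 10) − 305.0 = 138.5·ln 24.5 − 305.0 = 138.5·3.1987 − 305.0 = 138.016.
Rounded: (255, 191, 138).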